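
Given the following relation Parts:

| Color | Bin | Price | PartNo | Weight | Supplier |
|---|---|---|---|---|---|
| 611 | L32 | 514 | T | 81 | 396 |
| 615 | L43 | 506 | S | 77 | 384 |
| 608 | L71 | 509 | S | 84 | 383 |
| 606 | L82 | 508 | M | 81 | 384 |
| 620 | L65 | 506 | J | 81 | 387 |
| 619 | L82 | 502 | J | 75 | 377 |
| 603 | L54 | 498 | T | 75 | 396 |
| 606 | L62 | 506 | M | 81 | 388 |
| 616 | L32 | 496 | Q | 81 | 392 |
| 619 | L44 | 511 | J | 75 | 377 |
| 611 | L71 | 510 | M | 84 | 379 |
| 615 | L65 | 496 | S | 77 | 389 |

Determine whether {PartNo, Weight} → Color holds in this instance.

(PartNo=T, Weight=81): 1 row → Color = 611 ✓
(PartNo=S, Weight=77): 2 rows → Color = 615, 615 ✓
(PartNo=S, Weight=84): 1 row → Color = 608 ✓
(PartNo=M, Weight=81): 2 rows → Color = 606, 606 ✓
(PartNo=J, Weight=81): 1 row → Color = 620 ✓
(PartNo=J, Weight=75): 2 rows → Color = 619, 619 ✓
(PartNo=T, Weight=75): 1 row → Color = 603 ✓
(PartNo=Q, Weight=81): 1 row → Color = 616 ✓
(PartNo=M, Weight=84): 1 row → Color = 611 ✓
Every {PartNo, Weight} value is associated with a single Color value, so {PartNo, Weight} → Color holds.

Yes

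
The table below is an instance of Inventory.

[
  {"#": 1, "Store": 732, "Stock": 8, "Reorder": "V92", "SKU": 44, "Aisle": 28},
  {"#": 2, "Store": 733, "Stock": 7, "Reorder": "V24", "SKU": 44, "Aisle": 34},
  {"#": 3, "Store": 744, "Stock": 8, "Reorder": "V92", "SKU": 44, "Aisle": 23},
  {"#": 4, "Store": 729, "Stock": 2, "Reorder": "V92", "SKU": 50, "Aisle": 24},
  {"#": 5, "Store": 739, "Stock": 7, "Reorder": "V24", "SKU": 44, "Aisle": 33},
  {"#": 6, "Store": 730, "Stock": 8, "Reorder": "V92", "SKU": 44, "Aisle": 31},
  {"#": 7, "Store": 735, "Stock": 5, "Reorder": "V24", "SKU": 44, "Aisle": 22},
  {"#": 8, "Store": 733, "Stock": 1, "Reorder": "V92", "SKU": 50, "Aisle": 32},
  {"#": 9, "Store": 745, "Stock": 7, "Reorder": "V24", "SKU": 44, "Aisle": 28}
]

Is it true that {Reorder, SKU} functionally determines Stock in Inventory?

No

(Reorder=V92, SKU=44): rows 1, 3, 6 → Stock = 8, 8, 8 ✓
(Reorder=V24, SKU=44): rows 2, 5, 7, 9 → Stock takes values {7, 5} — violation
(Reorder=V92, SKU=50): rows 4, 8 → Stock takes values {2, 1} — violation
Two rows agree on {Reorder, SKU} but differ on Stock, so {Reorder, SKU} → Stock does not hold.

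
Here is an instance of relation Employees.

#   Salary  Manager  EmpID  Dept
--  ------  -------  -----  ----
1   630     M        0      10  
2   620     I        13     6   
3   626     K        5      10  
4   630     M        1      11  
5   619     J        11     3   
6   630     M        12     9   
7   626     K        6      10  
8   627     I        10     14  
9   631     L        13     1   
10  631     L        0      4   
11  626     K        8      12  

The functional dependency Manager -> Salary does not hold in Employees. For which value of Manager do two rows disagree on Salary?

Manager=M: rows 1, 4, 6 → Salary = 630, 630, 630 ✓
Manager=I: rows 2, 8 → Salary takes values {620, 627} — violation
Manager=K: rows 3, 7, 11 → Salary = 626, 626, 626 ✓
Manager=J: row 5 → Salary = 619 ✓
Manager=L: rows 9, 10 → Salary = 631, 631 ✓
The only Manager value with inconsistent Salary is Manager=I.

I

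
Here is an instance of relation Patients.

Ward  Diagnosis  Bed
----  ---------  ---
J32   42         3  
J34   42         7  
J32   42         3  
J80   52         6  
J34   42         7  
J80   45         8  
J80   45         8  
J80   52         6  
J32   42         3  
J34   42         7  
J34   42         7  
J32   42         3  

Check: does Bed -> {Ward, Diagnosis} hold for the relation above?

Yes

Bed=3: 4 rows → {Ward,Diagnosis} = (J32, 42), (J32, 42), (J32, 42), (J32, 42) ✓
Bed=7: 4 rows → {Ward,Diagnosis} = (J34, 42), (J34, 42), (J34, 42), (J34, 42) ✓
Bed=6: 2 rows → {Ward,Diagnosis} = (J80, 52), (J80, 52) ✓
Bed=8: 2 rows → {Ward,Diagnosis} = (J80, 45), (J80, 45) ✓
Every Bed value is associated with a single {Ward, Diagnosis} value, so Bed -> {Ward, Diagnosis} holds.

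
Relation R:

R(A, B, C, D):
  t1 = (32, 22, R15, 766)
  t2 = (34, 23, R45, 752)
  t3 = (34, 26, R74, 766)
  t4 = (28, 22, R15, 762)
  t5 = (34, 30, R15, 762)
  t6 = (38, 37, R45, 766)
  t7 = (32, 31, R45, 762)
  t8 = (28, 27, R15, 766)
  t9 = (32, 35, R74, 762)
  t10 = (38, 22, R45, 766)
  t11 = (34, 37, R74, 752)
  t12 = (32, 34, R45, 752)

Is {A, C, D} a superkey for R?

Rows 6 and 10 have the same {A, C, D} value (A=38, C=R45, D=766) but are distinct tuples, so {A, C, D} does not determine every attribute — not a superkey.

No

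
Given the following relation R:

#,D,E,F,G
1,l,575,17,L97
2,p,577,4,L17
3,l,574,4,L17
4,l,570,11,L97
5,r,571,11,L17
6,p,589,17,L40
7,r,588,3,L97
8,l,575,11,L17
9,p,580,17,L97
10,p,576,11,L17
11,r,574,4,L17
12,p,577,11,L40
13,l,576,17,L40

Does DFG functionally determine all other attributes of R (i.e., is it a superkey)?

All 13 rows have distinct DFG values, so DFG → (all attributes) holds and DFG is a superkey.

Yes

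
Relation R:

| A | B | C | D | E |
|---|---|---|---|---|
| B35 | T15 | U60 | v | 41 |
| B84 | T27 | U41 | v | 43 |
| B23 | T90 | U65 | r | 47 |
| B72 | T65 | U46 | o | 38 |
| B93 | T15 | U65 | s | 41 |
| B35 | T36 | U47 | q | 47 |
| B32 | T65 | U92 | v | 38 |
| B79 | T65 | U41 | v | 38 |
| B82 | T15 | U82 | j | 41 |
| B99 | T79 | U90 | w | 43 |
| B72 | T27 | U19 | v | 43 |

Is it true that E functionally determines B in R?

No

E=41: 3 rows → B = T15, T15, T15 ✓
E=43: 3 rows → B takes values {T27, T79} — violation
E=47: 2 rows → B takes values {T90, T36} — violation
E=38: 3 rows → B = T65, T65, T65 ✓
Two rows agree on E but differ on B, so E -> B does not hold.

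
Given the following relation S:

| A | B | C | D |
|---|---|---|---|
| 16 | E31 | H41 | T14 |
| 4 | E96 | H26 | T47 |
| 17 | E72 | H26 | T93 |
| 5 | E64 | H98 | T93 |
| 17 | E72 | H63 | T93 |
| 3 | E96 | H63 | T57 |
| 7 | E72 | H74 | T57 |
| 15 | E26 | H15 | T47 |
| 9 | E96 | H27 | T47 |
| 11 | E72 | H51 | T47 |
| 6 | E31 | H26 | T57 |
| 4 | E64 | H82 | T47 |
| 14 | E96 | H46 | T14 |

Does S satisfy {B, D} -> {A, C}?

(B=E31, D=T14): 1 row → {A,C} = (16, H41) ✓
(B=E96, D=T47): 2 rows → {A,C} takes values {(4, H26), (9, H27)} — violation
(B=E72, D=T93): 2 rows → {A,C} takes values {(17, H26), (17, H63)} — violation
(B=E64, D=T93): 1 row → {A,C} = (5, H98) ✓
(B=E96, D=T57): 1 row → {A,C} = (3, H63) ✓
(B=E72, D=T57): 1 row → {A,C} = (7, H74) ✓
(B=E26, D=T47): 1 row → {A,C} = (15, H15) ✓
(B=E72, D=T47): 1 row → {A,C} = (11, H51) ✓
(B=E31, D=T57): 1 row → {A,C} = (6, H26) ✓
(B=E64, D=T47): 1 row → {A,C} = (4, H82) ✓
(B=E96, D=T14): 1 row → {A,C} = (14, H46) ✓
Two rows agree on {B, D} but differ on {A, C}, so {B, D} -> {A, C} does not hold.

No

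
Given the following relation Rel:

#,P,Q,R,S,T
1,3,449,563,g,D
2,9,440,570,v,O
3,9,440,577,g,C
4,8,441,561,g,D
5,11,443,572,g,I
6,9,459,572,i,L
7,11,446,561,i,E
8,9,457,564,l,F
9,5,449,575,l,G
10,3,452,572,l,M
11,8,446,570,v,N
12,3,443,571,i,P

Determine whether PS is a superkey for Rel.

All 12 rows have distinct PS values, so PS → (all attributes) holds and PS is a superkey.

Yes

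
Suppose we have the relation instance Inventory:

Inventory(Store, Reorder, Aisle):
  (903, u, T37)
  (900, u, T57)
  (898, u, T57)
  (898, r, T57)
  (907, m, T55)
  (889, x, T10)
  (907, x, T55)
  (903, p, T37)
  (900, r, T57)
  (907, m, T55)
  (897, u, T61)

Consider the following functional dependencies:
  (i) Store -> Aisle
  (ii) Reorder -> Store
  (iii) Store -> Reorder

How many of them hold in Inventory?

1

(i) Store -> Aisle: every LHS value maps to a single RHS value — holds.
(ii) Reorder -> Store: Reorder=u: 4 rows → Store takes values {903, 900, 898, 897} — violation; Reorder=r: 2 rows → Store takes values {898, 900} — violation; Reorder=x: 2 rows → Store takes values {889, 907} — violation — fails.
(iii) Store -> Reorder: Store=903: 2 rows → Reorder takes values {u, p} — violation; Store=900: 2 rows → Reorder takes values {u, r} — violation; Store=898: 2 rows → Reorder takes values {u, r} — violation; Store=907: 3 rows → Reorder takes values {m, x} — violation — fails.
1 of the 3 dependencies holds.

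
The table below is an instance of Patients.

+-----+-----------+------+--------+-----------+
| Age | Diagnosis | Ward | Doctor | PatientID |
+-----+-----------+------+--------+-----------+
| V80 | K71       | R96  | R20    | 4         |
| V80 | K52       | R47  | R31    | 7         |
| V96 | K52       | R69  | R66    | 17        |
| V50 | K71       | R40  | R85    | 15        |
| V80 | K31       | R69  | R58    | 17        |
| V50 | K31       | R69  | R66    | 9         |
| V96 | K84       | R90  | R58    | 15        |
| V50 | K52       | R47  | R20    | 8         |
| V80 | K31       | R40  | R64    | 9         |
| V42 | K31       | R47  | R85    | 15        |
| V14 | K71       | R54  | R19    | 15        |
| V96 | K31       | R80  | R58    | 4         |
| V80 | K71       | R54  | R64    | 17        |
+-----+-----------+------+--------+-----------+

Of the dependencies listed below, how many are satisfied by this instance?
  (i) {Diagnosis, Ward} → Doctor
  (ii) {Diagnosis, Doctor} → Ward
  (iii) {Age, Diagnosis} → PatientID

0

(i) {Diagnosis, Ward} → Doctor: (Diagnosis=K52, Ward=R47): 2 rows → Doctor takes values {R31, R20} — violation; (Diagnosis=K31, Ward=R69): 2 rows → Doctor takes values {R58, R66} — violation; (Diagnosis=K71, Ward=R54): 2 rows → Doctor takes values {R19, R64} — violation — fails.
(ii) {Diagnosis, Doctor} → Ward: (Diagnosis=K31, Doctor=R58): 2 rows → Ward takes values {R69, R80} — violation — fails.
(iii) {Age, Diagnosis} → PatientID: (Age=V80, Diagnosis=K71): 2 rows → PatientID takes values {4, 17} — violation; (Age=V80, Diagnosis=K31): 2 rows → PatientID takes values {17, 9} — violation — fails.
None of the 3 dependencies hold.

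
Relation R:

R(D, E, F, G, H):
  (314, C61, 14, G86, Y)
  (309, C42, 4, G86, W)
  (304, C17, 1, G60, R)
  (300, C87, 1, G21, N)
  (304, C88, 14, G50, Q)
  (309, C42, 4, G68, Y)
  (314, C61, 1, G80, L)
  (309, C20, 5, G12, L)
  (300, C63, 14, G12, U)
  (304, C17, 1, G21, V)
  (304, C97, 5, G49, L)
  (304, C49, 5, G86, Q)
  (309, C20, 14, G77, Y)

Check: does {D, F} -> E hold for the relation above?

No

(D=314, F=14): 1 row → E = C61 ✓
(D=309, F=4): 2 rows → E = C42, C42 ✓
(D=304, F=1): 2 rows → E = C17, C17 ✓
(D=300, F=1): 1 row → E = C87 ✓
(D=304, F=14): 1 row → E = C88 ✓
(D=314, F=1): 1 row → E = C61 ✓
(D=309, F=5): 1 row → E = C20 ✓
(D=300, F=14): 1 row → E = C63 ✓
(D=304, F=5): 2 rows → E takes values {C97, C49} — violation
(D=309, F=14): 1 row → E = C20 ✓
Two rows agree on {D, F} but differ on E, so {D, F} -> E does not hold.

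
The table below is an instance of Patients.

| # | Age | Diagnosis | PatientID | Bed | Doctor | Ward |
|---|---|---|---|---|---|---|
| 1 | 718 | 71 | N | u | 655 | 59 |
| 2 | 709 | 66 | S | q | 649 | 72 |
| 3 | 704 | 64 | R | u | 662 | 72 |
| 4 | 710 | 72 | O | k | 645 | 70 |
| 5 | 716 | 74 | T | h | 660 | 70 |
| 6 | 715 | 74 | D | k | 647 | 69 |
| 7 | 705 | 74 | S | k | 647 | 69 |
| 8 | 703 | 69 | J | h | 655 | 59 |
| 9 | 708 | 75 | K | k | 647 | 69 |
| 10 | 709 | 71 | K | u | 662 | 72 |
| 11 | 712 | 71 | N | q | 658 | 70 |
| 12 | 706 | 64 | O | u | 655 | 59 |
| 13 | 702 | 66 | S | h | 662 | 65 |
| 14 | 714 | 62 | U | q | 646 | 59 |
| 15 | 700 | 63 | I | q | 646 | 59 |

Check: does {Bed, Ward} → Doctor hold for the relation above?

Yes

(Bed=u, Ward=59): rows 1, 12 → Doctor = 655, 655 ✓
(Bed=q, Ward=72): row 2 → Doctor = 649 ✓
(Bed=u, Ward=72): rows 3, 10 → Doctor = 662, 662 ✓
(Bed=k, Ward=70): row 4 → Doctor = 645 ✓
(Bed=h, Ward=70): row 5 → Doctor = 660 ✓
(Bed=k, Ward=69): rows 6, 7, 9 → Doctor = 647, 647, 647 ✓
(Bed=h, Ward=59): row 8 → Doctor = 655 ✓
(Bed=q, Ward=70): row 11 → Doctor = 658 ✓
(Bed=h, Ward=65): row 13 → Doctor = 662 ✓
(Bed=q, Ward=59): rows 14, 15 → Doctor = 646, 646 ✓
Every {Bed, Ward} value is associated with a single Doctor value, so {Bed, Ward} → Doctor holds.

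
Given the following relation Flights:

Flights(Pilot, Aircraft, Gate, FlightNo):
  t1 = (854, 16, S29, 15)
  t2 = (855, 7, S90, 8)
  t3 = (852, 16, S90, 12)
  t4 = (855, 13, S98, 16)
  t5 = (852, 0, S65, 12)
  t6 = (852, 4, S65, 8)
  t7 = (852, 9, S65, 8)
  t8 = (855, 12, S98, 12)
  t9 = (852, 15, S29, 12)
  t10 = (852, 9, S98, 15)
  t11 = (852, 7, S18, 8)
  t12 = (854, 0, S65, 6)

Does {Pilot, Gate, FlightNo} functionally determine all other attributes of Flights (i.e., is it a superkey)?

No

Rows 6 and 7 have the same {Pilot, Gate, FlightNo} value (Pilot=852, Gate=S65, FlightNo=8) but are distinct tuples, so {Pilot, Gate, FlightNo} does not determine every attribute — not a superkey.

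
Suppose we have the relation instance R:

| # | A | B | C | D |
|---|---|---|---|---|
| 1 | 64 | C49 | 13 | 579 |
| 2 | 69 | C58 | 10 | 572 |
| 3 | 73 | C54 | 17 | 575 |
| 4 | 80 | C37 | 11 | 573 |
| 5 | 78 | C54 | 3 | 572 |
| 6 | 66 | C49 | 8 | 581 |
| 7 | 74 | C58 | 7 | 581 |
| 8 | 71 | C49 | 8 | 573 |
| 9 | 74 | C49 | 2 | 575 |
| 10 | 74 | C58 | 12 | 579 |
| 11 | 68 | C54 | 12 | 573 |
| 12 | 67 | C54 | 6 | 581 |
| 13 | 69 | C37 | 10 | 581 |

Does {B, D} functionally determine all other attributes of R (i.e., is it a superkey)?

Yes

All 13 rows have distinct {B, D} values, so {B, D} → (all attributes) holds and {B, D} is a superkey.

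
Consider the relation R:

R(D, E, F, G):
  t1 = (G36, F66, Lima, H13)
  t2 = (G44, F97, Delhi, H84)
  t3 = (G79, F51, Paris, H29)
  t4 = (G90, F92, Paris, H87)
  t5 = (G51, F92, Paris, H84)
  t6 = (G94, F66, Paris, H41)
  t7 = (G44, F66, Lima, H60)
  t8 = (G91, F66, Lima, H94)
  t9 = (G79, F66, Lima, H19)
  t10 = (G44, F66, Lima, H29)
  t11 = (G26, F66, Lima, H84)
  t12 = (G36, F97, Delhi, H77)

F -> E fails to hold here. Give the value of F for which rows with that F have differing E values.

F=Lima: rows 1, 7, 8, 9, 10, 11 → E = F66, F66, F66, F66, F66, F66 ✓
F=Delhi: rows 2, 12 → E = F97, F97 ✓
F=Paris: rows 3, 4, 5, 6 → E takes values {F51, F92, F66} — violation
The only F value with inconsistent E is F=Paris.

Paris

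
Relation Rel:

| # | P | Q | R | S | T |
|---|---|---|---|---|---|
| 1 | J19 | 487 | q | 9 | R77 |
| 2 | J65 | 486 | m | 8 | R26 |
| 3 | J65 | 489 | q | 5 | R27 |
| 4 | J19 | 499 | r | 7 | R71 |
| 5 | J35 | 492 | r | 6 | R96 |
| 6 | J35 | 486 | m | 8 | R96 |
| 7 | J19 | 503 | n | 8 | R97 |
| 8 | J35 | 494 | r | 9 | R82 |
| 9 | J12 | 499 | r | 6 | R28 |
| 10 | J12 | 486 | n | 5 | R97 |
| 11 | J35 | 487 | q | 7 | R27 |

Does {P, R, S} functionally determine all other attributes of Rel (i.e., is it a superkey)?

All 11 rows have distinct {P, R, S} values, so {P, R, S} → (all attributes) holds and {P, R, S} is a superkey.

Yes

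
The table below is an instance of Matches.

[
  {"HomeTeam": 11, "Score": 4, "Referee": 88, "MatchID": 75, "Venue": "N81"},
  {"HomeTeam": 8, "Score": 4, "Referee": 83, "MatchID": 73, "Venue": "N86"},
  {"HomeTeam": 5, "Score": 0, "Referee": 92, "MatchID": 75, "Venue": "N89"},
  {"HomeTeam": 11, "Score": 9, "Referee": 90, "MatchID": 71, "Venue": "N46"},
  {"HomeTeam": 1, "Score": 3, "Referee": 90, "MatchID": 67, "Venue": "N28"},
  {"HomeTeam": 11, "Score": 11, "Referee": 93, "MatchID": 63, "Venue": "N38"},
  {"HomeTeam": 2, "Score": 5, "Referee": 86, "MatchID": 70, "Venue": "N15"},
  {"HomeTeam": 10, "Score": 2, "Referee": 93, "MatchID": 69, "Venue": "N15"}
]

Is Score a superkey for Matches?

Two distinct rows share Score=4, so Score does not determine every attribute — not a superkey.

No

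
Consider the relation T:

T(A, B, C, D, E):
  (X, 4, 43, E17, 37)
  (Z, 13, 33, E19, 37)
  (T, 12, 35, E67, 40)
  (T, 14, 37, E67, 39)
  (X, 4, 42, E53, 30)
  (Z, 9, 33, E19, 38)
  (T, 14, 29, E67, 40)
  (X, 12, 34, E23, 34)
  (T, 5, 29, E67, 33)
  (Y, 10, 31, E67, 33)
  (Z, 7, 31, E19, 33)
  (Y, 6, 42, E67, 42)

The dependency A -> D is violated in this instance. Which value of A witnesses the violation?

A=X: 3 rows → D takes values {E17, E53, E23} — violation
A=Z: 3 rows → D = E19, E19, E19 ✓
A=T: 4 rows → D = E67, E67, E67, E67 ✓
A=Y: 2 rows → D = E67, E67 ✓
The only A value with inconsistent D is A=X.

X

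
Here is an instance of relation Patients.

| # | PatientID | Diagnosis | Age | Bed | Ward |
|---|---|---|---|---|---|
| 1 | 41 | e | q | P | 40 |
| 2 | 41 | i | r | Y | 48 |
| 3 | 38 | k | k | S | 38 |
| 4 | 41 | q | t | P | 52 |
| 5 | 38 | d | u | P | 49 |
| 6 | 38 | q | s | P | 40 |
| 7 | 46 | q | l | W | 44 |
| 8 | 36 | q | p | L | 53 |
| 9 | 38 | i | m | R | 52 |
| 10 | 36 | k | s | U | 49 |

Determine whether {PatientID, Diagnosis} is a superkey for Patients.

Yes

All 10 rows have distinct {PatientID, Diagnosis} values, so {PatientID, Diagnosis} → (all attributes) holds and {PatientID, Diagnosis} is a superkey.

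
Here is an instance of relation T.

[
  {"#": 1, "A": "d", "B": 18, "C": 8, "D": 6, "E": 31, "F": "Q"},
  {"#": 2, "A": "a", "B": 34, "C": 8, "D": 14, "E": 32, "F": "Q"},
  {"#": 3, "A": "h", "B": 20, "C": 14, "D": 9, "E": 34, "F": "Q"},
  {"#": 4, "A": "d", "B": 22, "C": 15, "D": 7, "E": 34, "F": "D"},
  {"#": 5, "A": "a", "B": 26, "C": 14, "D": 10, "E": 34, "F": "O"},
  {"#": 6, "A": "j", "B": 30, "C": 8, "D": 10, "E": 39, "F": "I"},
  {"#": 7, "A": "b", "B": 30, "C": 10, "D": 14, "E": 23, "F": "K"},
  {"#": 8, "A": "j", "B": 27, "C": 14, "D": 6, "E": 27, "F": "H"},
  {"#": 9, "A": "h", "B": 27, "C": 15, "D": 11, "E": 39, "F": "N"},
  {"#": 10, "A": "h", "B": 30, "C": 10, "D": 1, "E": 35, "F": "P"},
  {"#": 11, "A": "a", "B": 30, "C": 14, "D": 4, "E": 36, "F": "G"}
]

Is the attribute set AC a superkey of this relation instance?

Rows 5 and 11 have the same AC value (A=a, C=14) but are distinct tuples, so AC does not determine every attribute — not a superkey.

No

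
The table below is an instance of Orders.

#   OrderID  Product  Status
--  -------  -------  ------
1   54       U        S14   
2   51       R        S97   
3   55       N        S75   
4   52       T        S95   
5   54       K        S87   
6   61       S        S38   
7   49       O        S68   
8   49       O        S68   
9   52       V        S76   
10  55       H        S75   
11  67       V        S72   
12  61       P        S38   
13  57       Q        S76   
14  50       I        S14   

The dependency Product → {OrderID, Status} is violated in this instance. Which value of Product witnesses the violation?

Product=U: row 1 → {OrderID,Status} = (54, S14) ✓
Product=R: row 2 → {OrderID,Status} = (51, S97) ✓
Product=N: row 3 → {OrderID,Status} = (55, S75) ✓
Product=T: row 4 → {OrderID,Status} = (52, S95) ✓
Product=K: row 5 → {OrderID,Status} = (54, S87) ✓
Product=S: row 6 → {OrderID,Status} = (61, S38) ✓
Product=O: rows 7, 8 → {OrderID,Status} = (49, S68), (49, S68) ✓
Product=V: rows 9, 11 → {OrderID,Status} takes values {(52, S76), (67, S72)} — violation
Product=H: row 10 → {OrderID,Status} = (55, S75) ✓
Product=P: row 12 → {OrderID,Status} = (61, S38) ✓
Product=Q: row 13 → {OrderID,Status} = (57, S76) ✓
Product=I: row 14 → {OrderID,Status} = (50, S14) ✓
The only Product value with inconsistent RHS is Product=V.

V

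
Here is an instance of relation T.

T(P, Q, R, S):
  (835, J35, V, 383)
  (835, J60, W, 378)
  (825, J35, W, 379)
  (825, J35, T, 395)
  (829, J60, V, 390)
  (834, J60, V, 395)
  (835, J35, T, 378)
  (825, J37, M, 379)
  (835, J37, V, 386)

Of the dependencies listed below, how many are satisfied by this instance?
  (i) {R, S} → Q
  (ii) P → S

(i) {R, S} → Q: every LHS value maps to a single RHS value — holds.
(ii) P → S: P=835: 4 rows → S takes values {383, 378, 386} — violation; P=825: 3 rows → S takes values {379, 395} — violation — fails.
1 of the 2 dependencies holds.

1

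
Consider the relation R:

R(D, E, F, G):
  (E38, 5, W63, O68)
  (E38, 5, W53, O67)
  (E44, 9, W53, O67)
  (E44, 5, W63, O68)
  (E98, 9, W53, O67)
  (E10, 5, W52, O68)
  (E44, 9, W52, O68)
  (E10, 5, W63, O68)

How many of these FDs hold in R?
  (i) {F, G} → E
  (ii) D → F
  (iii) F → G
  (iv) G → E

(i) {F, G} → E: (F=W53, G=O67): 3 rows → E takes values {5, 9} — violation; (F=W52, G=O68): 2 rows → E takes values {5, 9} — violation — fails.
(ii) D → F: D=E38: 2 rows → F takes values {W63, W53} — violation; D=E44: 3 rows → F takes values {W53, W63, W52} — violation; D=E10: 2 rows → F takes values {W52, W63} — violation — fails.
(iii) F → G: every LHS value maps to a single RHS value — holds.
(iv) G → E: G=O68: 5 rows → E takes values {5, 9} — violation; G=O67: 3 rows → E takes values {5, 9} — violation — fails.
1 of the 4 dependencies holds.

1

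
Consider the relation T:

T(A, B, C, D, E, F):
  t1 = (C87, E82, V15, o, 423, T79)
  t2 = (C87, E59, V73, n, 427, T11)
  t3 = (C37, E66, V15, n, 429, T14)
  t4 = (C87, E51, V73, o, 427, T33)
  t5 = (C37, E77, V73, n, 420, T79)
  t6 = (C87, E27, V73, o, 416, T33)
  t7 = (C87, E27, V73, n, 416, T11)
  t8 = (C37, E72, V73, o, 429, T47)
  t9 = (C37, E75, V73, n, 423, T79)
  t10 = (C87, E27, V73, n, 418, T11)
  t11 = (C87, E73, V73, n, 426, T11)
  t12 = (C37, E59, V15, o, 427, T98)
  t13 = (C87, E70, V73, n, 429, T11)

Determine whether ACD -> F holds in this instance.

Yes

(A=C87, C=V15, D=o): row 1 → F = T79 ✓
(A=C87, C=V73, D=n): rows 2, 7, 10, 11, 13 → F = T11, T11, T11, T11, T11 ✓
(A=C37, C=V15, D=n): row 3 → F = T14 ✓
(A=C87, C=V73, D=o): rows 4, 6 → F = T33, T33 ✓
(A=C37, C=V73, D=n): rows 5, 9 → F = T79, T79 ✓
(A=C37, C=V73, D=o): row 8 → F = T47 ✓
(A=C37, C=V15, D=o): row 12 → F = T98 ✓
Every ACD value is associated with a single F value, so ACD -> F holds.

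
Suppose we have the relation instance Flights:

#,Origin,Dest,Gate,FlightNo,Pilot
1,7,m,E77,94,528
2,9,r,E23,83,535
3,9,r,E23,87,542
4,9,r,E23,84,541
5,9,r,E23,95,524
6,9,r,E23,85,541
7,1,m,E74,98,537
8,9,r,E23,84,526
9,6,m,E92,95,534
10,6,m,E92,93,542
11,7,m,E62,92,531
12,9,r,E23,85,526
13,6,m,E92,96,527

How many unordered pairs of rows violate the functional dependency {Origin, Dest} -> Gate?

1

(Origin=7, Dest=m): violating pairs (1,11) — 1 pair.
(Origin=9, Dest=r): all 7 rows agree on Gate — 0 pairs.
(Origin=6, Dest=m): all 3 rows agree on Gate — 0 pairs.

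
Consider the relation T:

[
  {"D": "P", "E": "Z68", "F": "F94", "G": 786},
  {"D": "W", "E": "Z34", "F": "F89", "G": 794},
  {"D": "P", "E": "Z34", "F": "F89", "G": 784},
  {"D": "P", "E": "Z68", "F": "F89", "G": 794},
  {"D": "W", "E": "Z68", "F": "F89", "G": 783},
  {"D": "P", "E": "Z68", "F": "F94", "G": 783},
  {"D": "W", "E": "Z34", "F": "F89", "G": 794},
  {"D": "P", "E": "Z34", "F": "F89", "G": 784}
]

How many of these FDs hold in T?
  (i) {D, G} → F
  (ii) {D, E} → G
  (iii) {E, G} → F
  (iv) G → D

1

(i) {D, G} → F: every LHS value maps to a single RHS value — holds.
(ii) {D, E} → G: (D=P, E=Z68): 3 rows → G takes values {786, 794, 783} — violation — fails.
(iii) {E, G} → F: (E=Z68, G=783): 2 rows → F takes values {F89, F94} — violation — fails.
(iv) G → D: G=794: 3 rows → D takes values {W, P} — violation; G=783: 2 rows → D takes values {W, P} — violation — fails.
1 of the 4 dependencies holds.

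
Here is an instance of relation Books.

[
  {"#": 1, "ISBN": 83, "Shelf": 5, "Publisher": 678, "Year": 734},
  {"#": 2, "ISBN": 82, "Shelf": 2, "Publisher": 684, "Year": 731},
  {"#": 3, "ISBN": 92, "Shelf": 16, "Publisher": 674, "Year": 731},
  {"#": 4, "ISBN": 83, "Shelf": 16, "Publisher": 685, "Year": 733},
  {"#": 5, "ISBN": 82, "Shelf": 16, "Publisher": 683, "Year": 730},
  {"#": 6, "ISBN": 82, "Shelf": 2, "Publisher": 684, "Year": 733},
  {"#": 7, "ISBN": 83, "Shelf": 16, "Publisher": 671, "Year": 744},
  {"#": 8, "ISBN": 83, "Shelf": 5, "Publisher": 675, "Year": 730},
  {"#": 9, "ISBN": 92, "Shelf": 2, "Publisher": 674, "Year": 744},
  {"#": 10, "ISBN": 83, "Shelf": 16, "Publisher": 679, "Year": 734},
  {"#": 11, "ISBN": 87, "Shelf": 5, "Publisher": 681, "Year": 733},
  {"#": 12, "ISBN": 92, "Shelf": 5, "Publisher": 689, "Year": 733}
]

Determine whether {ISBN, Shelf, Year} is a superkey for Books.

Yes

All 12 rows have distinct {ISBN, Shelf, Year} values, so {ISBN, Shelf, Year} → (all attributes) holds and {ISBN, Shelf, Year} is a superkey.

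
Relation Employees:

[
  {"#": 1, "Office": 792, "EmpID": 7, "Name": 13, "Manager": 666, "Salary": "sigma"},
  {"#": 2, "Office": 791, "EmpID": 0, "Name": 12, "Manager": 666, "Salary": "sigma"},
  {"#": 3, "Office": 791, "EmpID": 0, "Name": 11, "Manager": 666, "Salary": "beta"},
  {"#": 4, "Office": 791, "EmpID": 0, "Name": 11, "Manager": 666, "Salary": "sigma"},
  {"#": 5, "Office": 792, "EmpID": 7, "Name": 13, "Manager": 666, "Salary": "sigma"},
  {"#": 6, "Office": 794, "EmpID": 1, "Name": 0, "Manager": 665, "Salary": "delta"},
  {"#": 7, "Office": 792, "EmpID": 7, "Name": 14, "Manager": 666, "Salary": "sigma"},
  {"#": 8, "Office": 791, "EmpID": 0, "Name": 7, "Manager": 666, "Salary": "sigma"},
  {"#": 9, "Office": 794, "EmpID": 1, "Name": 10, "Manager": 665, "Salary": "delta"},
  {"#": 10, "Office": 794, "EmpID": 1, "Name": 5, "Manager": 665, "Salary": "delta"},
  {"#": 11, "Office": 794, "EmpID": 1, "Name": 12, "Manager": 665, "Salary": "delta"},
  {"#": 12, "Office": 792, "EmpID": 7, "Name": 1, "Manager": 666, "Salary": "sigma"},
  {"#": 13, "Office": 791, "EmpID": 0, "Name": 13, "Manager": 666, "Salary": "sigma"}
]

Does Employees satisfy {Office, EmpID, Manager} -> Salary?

(Office=792, EmpID=7, Manager=666): rows 1, 5, 7, 12 → Salary = sigma, sigma, sigma, sigma ✓
(Office=791, EmpID=0, Manager=666): rows 2, 3, 4, 8, 13 → Salary takes values {sigma, beta} — violation
(Office=794, EmpID=1, Manager=665): rows 6, 9, 10, 11 → Salary = delta, delta, delta, delta ✓
Two rows agree on {Office, EmpID, Manager} but differ on Salary, so {Office, EmpID, Manager} -> Salary does not hold.

No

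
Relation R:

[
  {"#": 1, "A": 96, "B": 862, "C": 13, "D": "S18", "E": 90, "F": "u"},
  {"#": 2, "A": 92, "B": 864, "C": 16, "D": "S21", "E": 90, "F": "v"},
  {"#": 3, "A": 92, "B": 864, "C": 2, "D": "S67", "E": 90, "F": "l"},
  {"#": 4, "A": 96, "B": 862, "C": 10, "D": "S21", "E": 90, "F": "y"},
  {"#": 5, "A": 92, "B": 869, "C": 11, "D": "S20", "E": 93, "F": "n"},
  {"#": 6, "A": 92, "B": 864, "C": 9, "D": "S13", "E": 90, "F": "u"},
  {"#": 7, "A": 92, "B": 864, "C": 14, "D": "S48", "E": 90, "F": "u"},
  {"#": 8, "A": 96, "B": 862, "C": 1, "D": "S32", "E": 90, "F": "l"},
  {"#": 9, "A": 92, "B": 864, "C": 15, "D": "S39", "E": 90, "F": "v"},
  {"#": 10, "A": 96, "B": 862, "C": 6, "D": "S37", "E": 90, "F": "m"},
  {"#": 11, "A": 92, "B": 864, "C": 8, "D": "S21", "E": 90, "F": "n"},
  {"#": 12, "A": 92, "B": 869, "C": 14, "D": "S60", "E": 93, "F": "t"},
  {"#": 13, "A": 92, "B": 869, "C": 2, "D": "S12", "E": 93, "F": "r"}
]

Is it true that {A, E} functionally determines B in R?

(A=96, E=90): rows 1, 4, 8, 10 → B = 862, 862, 862, 862 ✓
(A=92, E=90): rows 2, 3, 6, 7, 9, 11 → B = 864, 864, 864, 864, 864, 864 ✓
(A=92, E=93): rows 5, 12, 13 → B = 869, 869, 869 ✓
Every {A, E} value is associated with a single B value, so {A, E} -> B holds.

Yes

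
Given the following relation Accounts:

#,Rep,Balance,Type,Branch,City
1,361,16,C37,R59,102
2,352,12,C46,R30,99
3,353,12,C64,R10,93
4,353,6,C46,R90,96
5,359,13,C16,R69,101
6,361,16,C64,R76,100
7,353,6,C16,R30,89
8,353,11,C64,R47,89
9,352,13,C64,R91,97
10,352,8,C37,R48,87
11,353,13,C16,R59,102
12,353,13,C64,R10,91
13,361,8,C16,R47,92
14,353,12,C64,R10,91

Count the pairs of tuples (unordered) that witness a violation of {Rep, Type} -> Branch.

(Rep=353, Type=C64): violating pairs (3,8), (8,12), (8,14) — 3 pairs.
(Rep=353, Type=C16): violating pairs (7,11) — 1 pair.

4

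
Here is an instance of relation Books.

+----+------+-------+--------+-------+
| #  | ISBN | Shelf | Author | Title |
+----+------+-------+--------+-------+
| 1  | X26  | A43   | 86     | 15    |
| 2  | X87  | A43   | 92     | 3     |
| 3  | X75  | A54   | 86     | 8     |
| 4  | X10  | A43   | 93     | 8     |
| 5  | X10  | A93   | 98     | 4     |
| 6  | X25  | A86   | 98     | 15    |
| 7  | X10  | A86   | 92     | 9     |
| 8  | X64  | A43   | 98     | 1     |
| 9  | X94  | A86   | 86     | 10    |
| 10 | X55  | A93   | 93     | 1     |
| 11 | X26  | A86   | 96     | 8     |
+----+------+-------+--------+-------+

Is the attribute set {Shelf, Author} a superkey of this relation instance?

Yes

All 11 rows have distinct {Shelf, Author} values, so {Shelf, Author} → (all attributes) holds and {Shelf, Author} is a superkey.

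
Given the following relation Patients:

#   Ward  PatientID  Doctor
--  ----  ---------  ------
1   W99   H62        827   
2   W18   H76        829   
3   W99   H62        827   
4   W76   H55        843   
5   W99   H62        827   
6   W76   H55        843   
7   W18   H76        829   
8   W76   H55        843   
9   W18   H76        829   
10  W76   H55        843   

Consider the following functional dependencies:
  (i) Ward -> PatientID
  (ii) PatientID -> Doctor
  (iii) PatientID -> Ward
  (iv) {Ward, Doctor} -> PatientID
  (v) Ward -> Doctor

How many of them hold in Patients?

5

(i) Ward -> PatientID: every LHS value maps to a single RHS value — holds.
(ii) PatientID -> Doctor: every LHS value maps to a single RHS value — holds.
(iii) PatientID -> Ward: every LHS value maps to a single RHS value — holds.
(iv) {Ward, Doctor} -> PatientID: every LHS value maps to a single RHS value — holds.
(v) Ward -> Doctor: every LHS value maps to a single RHS value — holds.
5 of the 5 dependencies hold.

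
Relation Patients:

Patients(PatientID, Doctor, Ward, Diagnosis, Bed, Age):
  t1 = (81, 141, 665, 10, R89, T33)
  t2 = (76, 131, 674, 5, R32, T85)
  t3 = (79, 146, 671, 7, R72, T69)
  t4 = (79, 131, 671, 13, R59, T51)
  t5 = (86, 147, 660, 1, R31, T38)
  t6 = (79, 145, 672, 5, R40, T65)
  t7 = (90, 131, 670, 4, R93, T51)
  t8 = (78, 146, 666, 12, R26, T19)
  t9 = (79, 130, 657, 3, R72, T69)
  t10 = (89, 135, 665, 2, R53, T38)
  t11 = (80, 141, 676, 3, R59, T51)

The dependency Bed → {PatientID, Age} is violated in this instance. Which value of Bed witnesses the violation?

Bed=R89: row 1 → {PatientID,Age} = (81, T33) ✓
Bed=R32: row 2 → {PatientID,Age} = (76, T85) ✓
Bed=R72: rows 3, 9 → {PatientID,Age} = (79, T69), (79, T69) ✓
Bed=R59: rows 4, 11 → {PatientID,Age} takes values {(79, T51), (80, T51)} — violation
Bed=R31: row 5 → {PatientID,Age} = (86, T38) ✓
Bed=R40: row 6 → {PatientID,Age} = (79, T65) ✓
Bed=R93: row 7 → {PatientID,Age} = (90, T51) ✓
Bed=R26: row 8 → {PatientID,Age} = (78, T19) ✓
Bed=R53: row 10 → {PatientID,Age} = (89, T38) ✓
The only Bed value with inconsistent RHS is Bed=R59.

R59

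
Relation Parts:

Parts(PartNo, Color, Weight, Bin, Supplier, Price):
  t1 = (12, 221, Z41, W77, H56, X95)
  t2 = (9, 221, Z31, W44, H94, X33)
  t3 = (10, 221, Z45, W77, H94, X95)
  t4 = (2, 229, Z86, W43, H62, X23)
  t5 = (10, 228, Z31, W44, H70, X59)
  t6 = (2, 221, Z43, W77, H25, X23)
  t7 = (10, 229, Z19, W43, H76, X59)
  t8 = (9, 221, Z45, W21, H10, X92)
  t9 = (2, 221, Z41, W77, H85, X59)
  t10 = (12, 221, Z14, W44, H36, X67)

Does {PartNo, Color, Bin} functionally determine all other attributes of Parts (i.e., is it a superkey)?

Rows 6 and 9 have the same {PartNo, Color, Bin} value (PartNo=2, Color=221, Bin=W77) but are distinct tuples, so {PartNo, Color, Bin} does not determine every attribute — not a superkey.

No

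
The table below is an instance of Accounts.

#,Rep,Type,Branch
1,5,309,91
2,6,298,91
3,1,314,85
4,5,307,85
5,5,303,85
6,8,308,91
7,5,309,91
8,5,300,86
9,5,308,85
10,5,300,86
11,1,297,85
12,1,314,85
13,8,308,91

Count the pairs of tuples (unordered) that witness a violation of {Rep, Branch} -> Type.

(Rep=5, Branch=91): all 2 rows agree on Type — 0 pairs.
(Rep=1, Branch=85): violating pairs (3,11), (11,12) — 2 pairs.
(Rep=5, Branch=85): violating pairs (4,5), (4,9), (5,9) — 3 pairs.
(Rep=8, Branch=91): all 2 rows agree on Type — 0 pairs.
(Rep=5, Branch=86): all 2 rows agree on Type — 0 pairs.

5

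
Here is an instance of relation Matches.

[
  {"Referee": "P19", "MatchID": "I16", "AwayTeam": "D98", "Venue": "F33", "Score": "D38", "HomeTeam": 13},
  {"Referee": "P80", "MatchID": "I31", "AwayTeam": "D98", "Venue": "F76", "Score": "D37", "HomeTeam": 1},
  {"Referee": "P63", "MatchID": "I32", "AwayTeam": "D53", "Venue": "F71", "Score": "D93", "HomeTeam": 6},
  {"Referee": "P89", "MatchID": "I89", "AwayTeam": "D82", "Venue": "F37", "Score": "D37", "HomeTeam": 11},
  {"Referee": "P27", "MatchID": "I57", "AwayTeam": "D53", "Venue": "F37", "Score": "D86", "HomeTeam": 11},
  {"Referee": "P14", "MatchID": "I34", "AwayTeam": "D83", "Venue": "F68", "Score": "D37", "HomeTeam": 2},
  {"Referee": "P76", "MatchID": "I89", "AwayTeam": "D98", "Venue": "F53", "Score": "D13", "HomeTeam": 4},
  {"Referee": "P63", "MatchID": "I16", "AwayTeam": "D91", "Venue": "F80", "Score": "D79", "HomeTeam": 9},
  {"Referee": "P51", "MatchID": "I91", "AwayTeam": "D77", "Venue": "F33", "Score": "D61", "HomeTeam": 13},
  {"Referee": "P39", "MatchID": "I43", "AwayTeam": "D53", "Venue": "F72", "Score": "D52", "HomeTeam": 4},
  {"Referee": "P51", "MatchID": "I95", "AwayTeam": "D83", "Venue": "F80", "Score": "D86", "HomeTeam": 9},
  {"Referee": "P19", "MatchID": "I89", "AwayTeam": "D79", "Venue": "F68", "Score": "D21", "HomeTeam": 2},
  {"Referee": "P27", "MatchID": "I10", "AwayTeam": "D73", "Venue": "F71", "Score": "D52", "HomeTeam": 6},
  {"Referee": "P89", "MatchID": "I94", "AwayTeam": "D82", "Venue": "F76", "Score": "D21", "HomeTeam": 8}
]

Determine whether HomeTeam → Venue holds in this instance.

No

HomeTeam=13: 2 rows → Venue = F33, F33 ✓
HomeTeam=1: 1 row → Venue = F76 ✓
HomeTeam=6: 2 rows → Venue = F71, F71 ✓
HomeTeam=11: 2 rows → Venue = F37, F37 ✓
HomeTeam=2: 2 rows → Venue = F68, F68 ✓
HomeTeam=4: 2 rows → Venue takes values {F53, F72} — violation
HomeTeam=9: 2 rows → Venue = F80, F80 ✓
HomeTeam=8: 1 row → Venue = F76 ✓
Two rows agree on HomeTeam but differ on Venue, so HomeTeam → Venue does not hold.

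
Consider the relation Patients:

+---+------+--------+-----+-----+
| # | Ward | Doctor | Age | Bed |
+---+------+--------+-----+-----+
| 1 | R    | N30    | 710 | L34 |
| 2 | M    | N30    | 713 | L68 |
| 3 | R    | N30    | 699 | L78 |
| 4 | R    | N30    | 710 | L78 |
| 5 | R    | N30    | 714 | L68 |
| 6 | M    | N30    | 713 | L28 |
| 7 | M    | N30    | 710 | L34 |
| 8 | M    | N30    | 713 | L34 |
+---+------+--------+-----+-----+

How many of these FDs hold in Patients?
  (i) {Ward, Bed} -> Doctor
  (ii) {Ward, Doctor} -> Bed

1

(i) {Ward, Bed} -> Doctor: every LHS value maps to a single RHS value — holds.
(ii) {Ward, Doctor} -> Bed: (Ward=R, Doctor=N30): rows 1, 3, 4, 5 → Bed takes values {L34, L78, L68} — violation; (Ward=M, Doctor=N30): rows 2, 6, 7, 8 → Bed takes values {L68, L28, L34} — violation — fails.
1 of the 2 dependencies holds.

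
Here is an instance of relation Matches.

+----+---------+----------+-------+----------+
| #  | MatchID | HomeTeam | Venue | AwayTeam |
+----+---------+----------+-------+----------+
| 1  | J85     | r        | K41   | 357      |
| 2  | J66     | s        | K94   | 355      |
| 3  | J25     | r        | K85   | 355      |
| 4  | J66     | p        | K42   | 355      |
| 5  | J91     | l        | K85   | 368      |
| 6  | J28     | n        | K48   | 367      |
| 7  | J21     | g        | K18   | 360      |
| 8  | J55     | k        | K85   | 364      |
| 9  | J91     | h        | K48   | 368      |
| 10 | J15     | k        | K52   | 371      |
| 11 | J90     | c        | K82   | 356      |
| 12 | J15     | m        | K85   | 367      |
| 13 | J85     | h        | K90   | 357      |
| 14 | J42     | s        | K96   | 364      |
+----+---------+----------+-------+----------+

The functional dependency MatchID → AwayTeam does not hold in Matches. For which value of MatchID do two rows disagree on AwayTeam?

J15

MatchID=J85: rows 1, 13 → AwayTeam = 357, 357 ✓
MatchID=J66: rows 2, 4 → AwayTeam = 355, 355 ✓
MatchID=J25: row 3 → AwayTeam = 355 ✓
MatchID=J91: rows 5, 9 → AwayTeam = 368, 368 ✓
MatchID=J28: row 6 → AwayTeam = 367 ✓
MatchID=J21: row 7 → AwayTeam = 360 ✓
MatchID=J55: row 8 → AwayTeam = 364 ✓
MatchID=J15: rows 10, 12 → AwayTeam takes values {371, 367} — violation
MatchID=J90: row 11 → AwayTeam = 356 ✓
MatchID=J42: row 14 → AwayTeam = 364 ✓
The only MatchID value with inconsistent AwayTeam is MatchID=J15.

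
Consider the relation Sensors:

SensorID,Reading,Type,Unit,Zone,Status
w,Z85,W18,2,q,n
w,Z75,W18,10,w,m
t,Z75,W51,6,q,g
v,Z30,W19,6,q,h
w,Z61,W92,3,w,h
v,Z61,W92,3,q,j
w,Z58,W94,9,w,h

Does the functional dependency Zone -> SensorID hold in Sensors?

No

Zone=q: 4 rows → SensorID takes values {w, t, v} — violation
Zone=w: 3 rows → SensorID = w, w, w ✓
Two rows agree on Zone but differ on SensorID, so Zone -> SensorID does not hold.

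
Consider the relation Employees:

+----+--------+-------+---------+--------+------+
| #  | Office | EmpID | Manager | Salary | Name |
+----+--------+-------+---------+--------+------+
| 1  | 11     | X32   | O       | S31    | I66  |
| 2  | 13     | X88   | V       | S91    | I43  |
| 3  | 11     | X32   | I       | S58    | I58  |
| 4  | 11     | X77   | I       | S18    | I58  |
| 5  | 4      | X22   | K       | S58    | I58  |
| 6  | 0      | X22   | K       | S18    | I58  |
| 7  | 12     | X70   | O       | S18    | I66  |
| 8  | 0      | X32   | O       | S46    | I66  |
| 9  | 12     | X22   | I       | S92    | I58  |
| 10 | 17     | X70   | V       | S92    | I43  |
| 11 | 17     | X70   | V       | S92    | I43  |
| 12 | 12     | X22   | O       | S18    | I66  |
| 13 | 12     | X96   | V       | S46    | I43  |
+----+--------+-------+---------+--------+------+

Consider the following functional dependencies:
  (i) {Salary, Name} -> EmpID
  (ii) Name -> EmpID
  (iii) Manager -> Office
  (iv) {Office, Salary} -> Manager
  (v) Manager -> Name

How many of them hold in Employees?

(i) {Salary, Name} -> EmpID: (Salary=S58, Name=I58): rows 3, 5 → EmpID takes values {X32, X22} — violation; (Salary=S18, Name=I58): rows 4, 6 → EmpID takes values {X77, X22} — violation; (Salary=S18, Name=I66): rows 7, 12 → EmpID takes values {X70, X22} — violation — fails.
(ii) Name -> EmpID: Name=I66: rows 1, 7, 8, 12 → EmpID takes values {X32, X70, X22} — violation; Name=I43: rows 2, 10, 11, 13 → EmpID takes values {X88, X70, X96} — violation; Name=I58: rows 3, 4, 5, 6, 9 → EmpID takes values {X32, X77, X22} — violation — fails.
(iii) Manager -> Office: Manager=O: rows 1, 7, 8, 12 → Office takes values {11, 12, 0} — violation; Manager=V: rows 2, 10, 11, 13 → Office takes values {13, 17, 12} — violation; Manager=I: rows 3, 4, 9 → Office takes values {11, 12} — violation; Manager=K: rows 5, 6 → Office takes values {4, 0} — violation — fails.
(iv) {Office, Salary} -> Manager: every LHS value maps to a single RHS value — holds.
(v) Manager -> Name: every LHS value maps to a single RHS value — holds.
2 of the 5 dependencies hold.

2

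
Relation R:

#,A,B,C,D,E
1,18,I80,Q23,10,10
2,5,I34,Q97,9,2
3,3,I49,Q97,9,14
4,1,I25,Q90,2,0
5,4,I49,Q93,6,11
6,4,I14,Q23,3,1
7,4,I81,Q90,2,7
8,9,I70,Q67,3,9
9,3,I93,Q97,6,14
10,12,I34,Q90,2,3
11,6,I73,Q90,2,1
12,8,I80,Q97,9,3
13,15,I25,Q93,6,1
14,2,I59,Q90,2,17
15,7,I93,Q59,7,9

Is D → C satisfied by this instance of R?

No

D=10: row 1 → C = Q23 ✓
D=9: rows 2, 3, 12 → C = Q97, Q97, Q97 ✓
D=2: rows 4, 7, 10, 11, 14 → C = Q90, Q90, Q90, Q90, Q90 ✓
D=6: rows 5, 9, 13 → C takes values {Q93, Q97} — violation
D=3: rows 6, 8 → C takes values {Q23, Q67} — violation
D=7: row 15 → C = Q59 ✓
Two rows agree on D but differ on C, so D → C does not hold.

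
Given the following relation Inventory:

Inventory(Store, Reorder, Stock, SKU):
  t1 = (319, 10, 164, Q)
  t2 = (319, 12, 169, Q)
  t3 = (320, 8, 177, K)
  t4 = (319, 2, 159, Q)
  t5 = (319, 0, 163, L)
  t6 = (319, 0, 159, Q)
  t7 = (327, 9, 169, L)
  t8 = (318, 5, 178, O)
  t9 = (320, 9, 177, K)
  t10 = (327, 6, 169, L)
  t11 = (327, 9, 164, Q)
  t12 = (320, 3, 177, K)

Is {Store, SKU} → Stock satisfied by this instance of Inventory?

(Store=319, SKU=Q): rows 1, 2, 4, 6 → Stock takes values {164, 169, 159} — violation
(Store=320, SKU=K): rows 3, 9, 12 → Stock = 177, 177, 177 ✓
(Store=319, SKU=L): row 5 → Stock = 163 ✓
(Store=327, SKU=L): rows 7, 10 → Stock = 169, 169 ✓
(Store=318, SKU=O): row 8 → Stock = 178 ✓
(Store=327, SKU=Q): row 11 → Stock = 164 ✓
Two rows agree on {Store, SKU} but differ on Stock, so {Store, SKU} → Stock does not hold.

No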